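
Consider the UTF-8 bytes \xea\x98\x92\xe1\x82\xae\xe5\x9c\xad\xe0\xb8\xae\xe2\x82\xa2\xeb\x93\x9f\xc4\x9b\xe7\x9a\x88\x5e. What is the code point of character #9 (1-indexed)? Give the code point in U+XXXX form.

U+005E

Offset 0: leading byte 0xEA = 11101010 → 3-byte char #1 = EA 98 92.
Offset 3: leading byte 0xE1 = 11100001 → 3-byte char #2 = E1 82 AE.
Offset 6: leading byte 0xE5 = 11100101 → 3-byte char #3 = E5 9C AD.
Offset 9: leading byte 0xE0 = 11100000 → 3-byte char #4 = E0 B8 AE.
Offset 12: leading byte 0xE2 = 11100010 → 3-byte char #5 = E2 82 A2.
Offset 15: leading byte 0xEB = 11101011 → 3-byte char #6 = EB 93 9F.
Offset 18: leading byte 0xC4 = 11000100 → 2-byte char #7 = C4 9B.
Offset 20: leading byte 0xE7 = 11100111 → 3-byte char #8 = E7 9A 88.
Offset 23: leading byte 0x5E = 01011110 → 1-byte char #9 = 5E.
Leading byte 0x5E = 01011110 matches 0xxxxxxx → 1-byte sequence.
Byte 1: 0x5E = 01011110, payload 1011110 (7 bits).
Concatenate: 1011110 = 0x5E (7 bits → U+005E).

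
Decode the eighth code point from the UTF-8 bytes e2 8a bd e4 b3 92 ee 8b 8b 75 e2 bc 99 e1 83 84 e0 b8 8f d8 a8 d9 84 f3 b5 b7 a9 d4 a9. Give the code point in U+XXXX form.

Offset 0: leading byte 0xE2 = 11100010 → 3-byte char #1 = E2 8A BD.
Offset 3: leading byte 0xE4 = 11100100 → 3-byte char #2 = E4 B3 92.
Offset 6: leading byte 0xEE = 11101110 → 3-byte char #3 = EE 8B 8B.
Offset 9: leading byte 0x75 = 01110101 → 1-byte char #4 = 75.
Offset 10: leading byte 0xE2 = 11100010 → 3-byte char #5 = E2 BC 99.
Offset 13: leading byte 0xE1 = 11100001 → 3-byte char #6 = E1 83 84.
Offset 16: leading byte 0xE0 = 11100000 → 3-byte char #7 = E0 B8 8F.
Offset 19: leading byte 0xD8 = 11011000 → 2-byte char #8 = D8 A8.
Leading byte 0xD8 = 11011000 matches 110xxxxx → 2-byte sequence.
Byte 1: 0xD8 = 11011000, payload 11000 (5 bits).
Byte 2: 0xA8 = 10101000 (10xxxxxx ✓), payload 101000.
Concatenate: 11000101000 = 0x628 (11 bits → U+0628).

U+0628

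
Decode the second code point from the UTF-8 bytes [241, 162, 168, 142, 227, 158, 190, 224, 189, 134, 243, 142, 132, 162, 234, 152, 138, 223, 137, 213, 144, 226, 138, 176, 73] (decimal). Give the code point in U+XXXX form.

U+37BE

Offset 0: leading byte 0xF1 = 11110001 → 4-byte char #1 = F1 A2 A8 8E.
Offset 4: leading byte 0xE3 = 11100011 → 3-byte char #2 = E3 9E BE.
Leading byte 0xE3 = 11100011 matches 1110xxxx → 3-byte sequence.
Byte 1: 0xE3 = 11100011, payload 0011 (4 bits).
Byte 2: 0x9E = 10011110 (10xxxxxx ✓), payload 011110.
Byte 3: 0xBE = 10111110 (10xxxxxx ✓), payload 111110.
Concatenate: 0011011110111110 = 0x37BE (16 bits → U+37BE).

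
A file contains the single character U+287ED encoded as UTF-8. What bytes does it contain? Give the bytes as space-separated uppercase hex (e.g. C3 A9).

U+287ED = 0x287ED = 165869 decimal. In range U+10000–U+10FFFF → 4-byte form: 11110xxx 10xxxxxx 10xxxxxx 10xxxxxx.
Binary (21 bits): 000101000011111101101.
Split 3+6+6+6: 000 | 101000 | 011111 | 101101.
Byte 1: 11110000 = 0xF0.
Byte 2: 10101000 = 0xA8.
Byte 3: 10011111 = 0x9F.
Byte 4: 10101101 = 0xAD.

F0 A8 9F AD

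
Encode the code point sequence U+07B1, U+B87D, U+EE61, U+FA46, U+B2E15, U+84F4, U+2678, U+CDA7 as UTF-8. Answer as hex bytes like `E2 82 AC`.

DE B1 EB A1 BD EE B9 A1 EF A9 86 F2 B2 B8 95 E8 93 B4 E2 99 B8 EC B6 A7

U+07B1: 2-byte form → DE B1.
U+B87D: 3-byte form → EB A1 BD.
U+EE61: 3-byte form → EE B9 A1.
U+FA46: 3-byte form → EF A9 86.
U+B2E15: 4-byte form → F2 B2 B8 95.
U+84F4: 3-byte form → E8 93 B4.
U+2678: 3-byte form → E2 99 B8.
U+CDA7: 3-byte form → EC B6 A7.
Concatenated (24 bytes): DE B1 EB A1 BD EE B9 A1 EF A9 86 F2 B2 B8 95 E8 93 B4 E2 99 B8 EC B6 A7.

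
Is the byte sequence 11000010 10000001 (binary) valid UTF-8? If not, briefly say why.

valid

Leading byte 0xC2 = 11000010 → 2-byte form.
Continuation bytes 0x81=10000001 all match 10xxxxxx.
Decoded value 0x81 is ≥ 0x80 (shortest form) and not a surrogate.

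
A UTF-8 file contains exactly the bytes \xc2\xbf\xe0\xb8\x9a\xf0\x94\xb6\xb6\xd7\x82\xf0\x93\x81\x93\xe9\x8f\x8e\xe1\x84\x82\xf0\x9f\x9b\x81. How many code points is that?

Byte at offset 0: 0xC2 = 11000010 → 2-byte char (#1). Advance 2.
Byte at offset 2: 0xE0 = 11100000 → 3-byte char (#2). Advance 3.
Byte at offset 5: 0xF0 = 11110000 → 4-byte char (#3). Advance 4.
Byte at offset 9: 0xD7 = 11010111 → 2-byte char (#4). Advance 2.
Byte at offset 11: 0xF0 = 11110000 → 4-byte char (#5). Advance 4.
Byte at offset 15: 0xE9 = 11101001 → 3-byte char (#6). Advance 3.
Byte at offset 18: 0xE1 = 11100001 → 3-byte char (#7). Advance 3.
Byte at offset 21: 0xF0 = 11110000 → 4-byte char (#8). Advance 4.
Reached end at offset 25 after 8 code points.

8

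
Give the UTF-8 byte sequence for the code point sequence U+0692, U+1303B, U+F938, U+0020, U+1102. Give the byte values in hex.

U+0692: 2-byte form → DA 92.
U+1303B: 4-byte form → F0 93 80 BB.
U+F938: 3-byte form → EF A4 B8.
U+0020: 1-byte form → 20.
U+1102: 3-byte form → E1 84 82.
Concatenated (13 bytes): DA 92 F0 93 80 BB EF A4 B8 20 E1 84 82.

DA 92 F0 93 80 BB EF A4 B8 20 E1 84 82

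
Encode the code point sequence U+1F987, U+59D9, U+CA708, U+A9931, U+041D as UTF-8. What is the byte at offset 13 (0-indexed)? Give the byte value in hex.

0xA4

U+1F987 → 4-byte form F0 9F A6 87 at offsets 0–3.
U+59D9 → 3-byte form E5 A7 99 at offsets 4–6.
U+CA708 → 4-byte form F3 8A 9C 88 at offsets 7–10.
U+A9931 → 4-byte form F2 A9 A4 B1 at offsets 11–14.
Offset 13 falls in char 4's range; it's byte 3 of F2 A9 A4 B1 = 0xA4.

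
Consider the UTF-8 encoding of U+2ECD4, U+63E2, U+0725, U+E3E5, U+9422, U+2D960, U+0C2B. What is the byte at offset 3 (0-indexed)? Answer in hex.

0x94

U+2ECD4 → 4-byte form F0 AE B3 94 at offsets 0–3.
Offset 3 falls in char 1's range; it's byte 4 of F0 AE B3 94 = 0x94.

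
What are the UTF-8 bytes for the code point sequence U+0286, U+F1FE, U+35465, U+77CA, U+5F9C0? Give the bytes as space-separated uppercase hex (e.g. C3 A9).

CA 86 EF 87 BE F0 B5 91 A5 E7 9F 8A F1 9F A7 80

U+0286: 2-byte form → CA 86.
U+F1FE: 3-byte form → EF 87 BE.
U+35465: 4-byte form → F0 B5 91 A5.
U+77CA: 3-byte form → E7 9F 8A.
U+5F9C0: 4-byte form → F1 9F A7 80.
Concatenated (16 bytes): CA 86 EF 87 BE F0 B5 91 A5 E7 9F 8A F1 9F A7 80.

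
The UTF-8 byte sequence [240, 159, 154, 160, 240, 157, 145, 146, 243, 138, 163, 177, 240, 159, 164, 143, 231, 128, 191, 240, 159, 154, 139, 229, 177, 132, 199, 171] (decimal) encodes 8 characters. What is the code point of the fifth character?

Offset 0: leading byte 0xF0 = 11110000 → 4-byte char #1 = F0 9F 9A A0.
Offset 4: leading byte 0xF0 = 11110000 → 4-byte char #2 = F0 9D 91 92.
Offset 8: leading byte 0xF3 = 11110011 → 4-byte char #3 = F3 8A A3 B1.
Offset 12: leading byte 0xF0 = 11110000 → 4-byte char #4 = F0 9F A4 8F.
Offset 16: leading byte 0xE7 = 11100111 → 3-byte char #5 = E7 80 BF.
Leading byte 0xE7 = 11100111 matches 1110xxxx → 3-byte sequence.
Byte 1: 0xE7 = 11100111, payload 0111 (4 bits).
Byte 2: 0x80 = 10000000 (10xxxxxx ✓), payload 000000.
Byte 3: 0xBF = 10111111 (10xxxxxx ✓), payload 111111.
Concatenate: 0111000000111111 = 0x703F (16 bits → U+703F).

U+703F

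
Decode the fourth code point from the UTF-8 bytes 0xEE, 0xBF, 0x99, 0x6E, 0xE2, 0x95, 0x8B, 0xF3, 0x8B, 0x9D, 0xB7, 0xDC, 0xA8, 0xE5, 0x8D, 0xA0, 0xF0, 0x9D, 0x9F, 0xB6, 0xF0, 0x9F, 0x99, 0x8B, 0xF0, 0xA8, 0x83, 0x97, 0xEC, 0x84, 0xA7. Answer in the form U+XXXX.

Offset 0: leading byte 0xEE = 11101110 → 3-byte char #1 = EE BF 99.
Offset 3: leading byte 0x6E = 01101110 → 1-byte char #2 = 6E.
Offset 4: leading byte 0xE2 = 11100010 → 3-byte char #3 = E2 95 8B.
Offset 7: leading byte 0xF3 = 11110011 → 4-byte char #4 = F3 8B 9D B7.
Leading byte 0xF3 = 11110011 matches 11110xxx → 4-byte sequence.
Byte 1: 0xF3 = 11110011, payload 011 (3 bits).
Byte 2: 0x8B = 10001011 (10xxxxxx ✓), payload 001011.
Byte 3: 0x9D = 10011101 (10xxxxxx ✓), payload 011101.
Byte 4: 0xB7 = 10110111 (10xxxxxx ✓), payload 110111.
Concatenate: 011001011011101110111 = 0xCB777 (21 bits → U+CB777).

U+CB777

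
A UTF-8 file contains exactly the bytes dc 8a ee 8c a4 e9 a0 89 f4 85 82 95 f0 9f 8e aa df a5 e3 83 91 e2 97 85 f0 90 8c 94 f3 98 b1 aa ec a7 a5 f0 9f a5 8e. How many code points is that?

Byte at offset 0: 0xDC = 11011100 → 2-byte char (#1). Advance 2.
Byte at offset 2: 0xEE = 11101110 → 3-byte char (#2). Advance 3.
Byte at offset 5: 0xE9 = 11101001 → 3-byte char (#3). Advance 3.
Byte at offset 8: 0xF4 = 11110100 → 4-byte char (#4). Advance 4.
Byte at offset 12: 0xF0 = 11110000 → 4-byte char (#5). Advance 4.
Byte at offset 16: 0xDF = 11011111 → 2-byte char (#6). Advance 2.
Byte at offset 18: 0xE3 = 11100011 → 3-byte char (#7). Advance 3.
Byte at offset 21: 0xE2 = 11100010 → 3-byte char (#8). Advance 3.
Byte at offset 24: 0xF0 = 11110000 → 4-byte char (#9). Advance 4.
Byte at offset 28: 0xF3 = 11110011 → 4-byte char (#10). Advance 4.
Byte at offset 32: 0xEC = 11101100 → 3-byte char (#11). Advance 3.
Byte at offset 35: 0xF0 = 11110000 → 4-byte char (#12). Advance 4.
Reached end at offset 39 after 12 code points.

12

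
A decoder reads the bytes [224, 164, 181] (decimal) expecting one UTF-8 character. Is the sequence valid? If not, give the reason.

valid

Leading byte 0xE0 = 11100000 → 3-byte form.
Continuation bytes 0xA4=10100100, 0xB5=10110101 all match 10xxxxxx.
Decoded value 0x935 is ≥ 0x800 (shortest form) and not a surrogate.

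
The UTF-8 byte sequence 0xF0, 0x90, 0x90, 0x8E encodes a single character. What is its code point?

U+1040E

Leading byte 0xF0 = 11110000 matches 11110xxx → 4-byte sequence.
Byte 1: 0xF0 = 11110000, payload 000 (3 bits).
Byte 2: 0x90 = 10010000 (10xxxxxx ✓), payload 010000.
Byte 3: 0x90 = 10010000 (10xxxxxx ✓), payload 010000.
Byte 4: 0x8E = 10001110 (10xxxxxx ✓), payload 001110.
Concatenate: 000010000010000001110 = 0x1040E (21 bits → U+1040E).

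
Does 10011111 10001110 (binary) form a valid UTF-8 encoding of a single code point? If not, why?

Byte 0x9F = 10011111 has the form 10xxxxxx — a continuation byte — but there is no preceding leading byte.

invalid (continuation byte with no leading byte)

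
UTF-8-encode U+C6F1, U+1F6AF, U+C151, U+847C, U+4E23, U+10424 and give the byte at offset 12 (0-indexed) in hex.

U+C6F1 → 3-byte form EC 9B B1 at offsets 0–2.
U+1F6AF → 4-byte form F0 9F 9A AF at offsets 3–6.
U+C151 → 3-byte form EC 85 91 at offsets 7–9.
U+847C → 3-byte form E8 91 BC at offsets 10–12.
Offset 12 falls in char 4's range; it's byte 3 of E8 91 BC = 0xBC.

0xBC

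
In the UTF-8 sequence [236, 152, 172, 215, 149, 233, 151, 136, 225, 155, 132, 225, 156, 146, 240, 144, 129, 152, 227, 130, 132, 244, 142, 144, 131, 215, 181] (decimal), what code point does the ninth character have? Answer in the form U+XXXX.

Offset 0: leading byte 0xEC = 11101100 → 3-byte char #1 = EC 98 AC.
Offset 3: leading byte 0xD7 = 11010111 → 2-byte char #2 = D7 95.
Offset 5: leading byte 0xE9 = 11101001 → 3-byte char #3 = E9 97 88.
Offset 8: leading byte 0xE1 = 11100001 → 3-byte char #4 = E1 9B 84.
Offset 11: leading byte 0xE1 = 11100001 → 3-byte char #5 = E1 9C 92.
Offset 14: leading byte 0xF0 = 11110000 → 4-byte char #6 = F0 90 81 98.
Offset 18: leading byte 0xE3 = 11100011 → 3-byte char #7 = E3 82 84.
Offset 21: leading byte 0xF4 = 11110100 → 4-byte char #8 = F4 8E 90 83.
Offset 25: leading byte 0xD7 = 11010111 → 2-byte char #9 = D7 B5.
Leading byte 0xD7 = 11010111 matches 110xxxxx → 2-byte sequence.
Byte 1: 0xD7 = 11010111, payload 10111 (5 bits).
Byte 2: 0xB5 = 10110101 (10xxxxxx ✓), payload 110101.
Concatenate: 10111110101 = 0x5F5 (11 bits → U+05F5).

U+05F5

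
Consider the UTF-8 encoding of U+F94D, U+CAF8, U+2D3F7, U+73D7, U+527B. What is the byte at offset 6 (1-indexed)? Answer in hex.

0xB8

1-indexed offset 6 is 0-indexed offset 5.
U+F94D → 3-byte form EF A5 8D at offsets 0–2.
U+CAF8 → 3-byte form EC AB B8 at offsets 3–5.
Offset 5 falls in char 2's range; it's byte 3 of EC AB B8 = 0xB8.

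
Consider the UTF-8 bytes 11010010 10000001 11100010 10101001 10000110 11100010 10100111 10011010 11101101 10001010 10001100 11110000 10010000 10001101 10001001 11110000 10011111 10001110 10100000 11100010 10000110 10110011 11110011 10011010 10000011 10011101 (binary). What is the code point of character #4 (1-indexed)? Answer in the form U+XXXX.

Offset 0: leading byte 0xD2 = 11010010 → 2-byte char #1 = D2 81.
Offset 2: leading byte 0xE2 = 11100010 → 3-byte char #2 = E2 A9 86.
Offset 5: leading byte 0xE2 = 11100010 → 3-byte char #3 = E2 A7 9A.
Offset 8: leading byte 0xED = 11101101 → 3-byte char #4 = ED 8A 8C.
Leading byte 0xED = 11101101 matches 1110xxxx → 3-byte sequence.
Byte 1: 0xED = 11101101, payload 1101 (4 bits).
Byte 2: 0x8A = 10001010 (10xxxxxx ✓), payload 001010.
Byte 3: 0x8C = 10001100 (10xxxxxx ✓), payload 001100.
Concatenate: 1101001010001100 = 0xD28C (16 bits → U+D28C).

U+D28C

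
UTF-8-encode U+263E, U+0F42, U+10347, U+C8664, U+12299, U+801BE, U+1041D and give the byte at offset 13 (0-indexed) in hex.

0xA4

U+263E → 3-byte form E2 98 BE at offsets 0–2.
U+0F42 → 3-byte form E0 BD 82 at offsets 3–5.
U+10347 → 4-byte form F0 90 8D 87 at offsets 6–9.
U+C8664 → 4-byte form F3 88 99 A4 at offsets 10–13.
Offset 13 falls in char 4's range; it's byte 4 of F3 88 99 A4 = 0xA4.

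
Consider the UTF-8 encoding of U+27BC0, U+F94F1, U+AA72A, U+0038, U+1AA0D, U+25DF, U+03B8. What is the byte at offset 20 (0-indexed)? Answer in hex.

0xCE

U+27BC0 → 4-byte form F0 A7 AF 80 at offsets 0–3.
U+F94F1 → 4-byte form F3 B9 93 B1 at offsets 4–7.
U+AA72A → 4-byte form F2 AA 9C AA at offsets 8–11.
U+0038 → 1-byte form 38 at offsets 12–12.
U+1AA0D → 4-byte form F0 9A A8 8D at offsets 13–16.
U+25DF → 3-byte form E2 97 9F at offsets 17–19.
U+03B8 → 2-byte form CE B8 at offsets 20–21.
Offset 20 falls in char 7's range; it's byte 1 of CE B8 = 0xCE.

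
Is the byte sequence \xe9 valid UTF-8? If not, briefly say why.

Leading byte 0xE9 = 11101001 → 3-byte form, but only 1 byte is present.

invalid (sequence truncated)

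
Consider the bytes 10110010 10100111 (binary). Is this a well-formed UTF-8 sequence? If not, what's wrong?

Byte 0xB2 = 10110010 has the form 10xxxxxx — a continuation byte — but there is no preceding leading byte.

invalid (continuation byte with no leading byte)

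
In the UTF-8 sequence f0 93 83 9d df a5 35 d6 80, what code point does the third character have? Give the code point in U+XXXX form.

Offset 0: leading byte 0xF0 = 11110000 → 4-byte char #1 = F0 93 83 9D.
Offset 4: leading byte 0xDF = 11011111 → 2-byte char #2 = DF A5.
Offset 6: leading byte 0x35 = 00110101 → 1-byte char #3 = 35.
Leading byte 0x35 = 00110101 matches 0xxxxxxx → 1-byte sequence.
Byte 1: 0x35 = 00110101, payload 0110101 (7 bits).
Concatenate: 0110101 = 0x35 (7 bits → U+0035).

U+0035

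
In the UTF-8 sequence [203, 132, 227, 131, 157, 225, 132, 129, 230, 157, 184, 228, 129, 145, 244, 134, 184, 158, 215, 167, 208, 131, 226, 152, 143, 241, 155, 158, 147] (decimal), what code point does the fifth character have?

U+4051

Offset 0: leading byte 0xCB = 11001011 → 2-byte char #1 = CB 84.
Offset 2: leading byte 0xE3 = 11100011 → 3-byte char #2 = E3 83 9D.
Offset 5: leading byte 0xE1 = 11100001 → 3-byte char #3 = E1 84 81.
Offset 8: leading byte 0xE6 = 11100110 → 3-byte char #4 = E6 9D B8.
Offset 11: leading byte 0xE4 = 11100100 → 3-byte char #5 = E4 81 91.
Leading byte 0xE4 = 11100100 matches 1110xxxx → 3-byte sequence.
Byte 1: 0xE4 = 11100100, payload 0100 (4 bits).
Byte 2: 0x81 = 10000001 (10xxxxxx ✓), payload 000001.
Byte 3: 0x91 = 10010001 (10xxxxxx ✓), payload 010001.
Concatenate: 0100000001010001 = 0x4051 (16 bits → U+4051).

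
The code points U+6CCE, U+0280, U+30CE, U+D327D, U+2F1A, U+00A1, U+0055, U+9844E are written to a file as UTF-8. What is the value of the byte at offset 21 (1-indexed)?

0x91

1-indexed offset 21 is 0-indexed offset 20.
U+6CCE → 3-byte form E6 B3 8E at offsets 0–2.
U+0280 → 2-byte form CA 80 at offsets 3–4.
U+30CE → 3-byte form E3 83 8E at offsets 5–7.
U+D327D → 4-byte form F3 93 89 BD at offsets 8–11.
U+2F1A → 3-byte form E2 BC 9A at offsets 12–14.
U+00A1 → 2-byte form C2 A1 at offsets 15–16.
U+0055 → 1-byte form 55 at offsets 17–17.
U+9844E → 4-byte form F2 98 91 8E at offsets 18–21.
Offset 20 falls in char 8's range; it's byte 3 of F2 98 91 8E = 0x91.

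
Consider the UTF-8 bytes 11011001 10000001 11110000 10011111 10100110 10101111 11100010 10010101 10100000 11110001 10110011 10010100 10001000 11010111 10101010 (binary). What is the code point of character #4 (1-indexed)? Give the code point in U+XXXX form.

U+73508

Offset 0: leading byte 0xD9 = 11011001 → 2-byte char #1 = D9 81.
Offset 2: leading byte 0xF0 = 11110000 → 4-byte char #2 = F0 9F A6 AF.
Offset 6: leading byte 0xE2 = 11100010 → 3-byte char #3 = E2 95 A0.
Offset 9: leading byte 0xF1 = 11110001 → 4-byte char #4 = F1 B3 94 88.
Leading byte 0xF1 = 11110001 matches 11110xxx → 4-byte sequence.
Byte 1: 0xF1 = 11110001, payload 001 (3 bits).
Byte 2: 0xB3 = 10110011 (10xxxxxx ✓), payload 110011.
Byte 3: 0x94 = 10010100 (10xxxxxx ✓), payload 010100.
Byte 4: 0x88 = 10001000 (10xxxxxx ✓), payload 001000.
Concatenate: 001110011010100001000 = 0x73508 (21 bits → U+73508).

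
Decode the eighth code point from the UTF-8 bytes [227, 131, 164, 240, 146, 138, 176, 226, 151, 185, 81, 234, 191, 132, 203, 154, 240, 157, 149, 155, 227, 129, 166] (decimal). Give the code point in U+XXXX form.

U+3066

Offset 0: leading byte 0xE3 = 11100011 → 3-byte char #1 = E3 83 A4.
Offset 3: leading byte 0xF0 = 11110000 → 4-byte char #2 = F0 92 8A B0.
Offset 7: leading byte 0xE2 = 11100010 → 3-byte char #3 = E2 97 B9.
Offset 10: leading byte 0x51 = 01010001 → 1-byte char #4 = 51.
Offset 11: leading byte 0xEA = 11101010 → 3-byte char #5 = EA BF 84.
Offset 14: leading byte 0xCB = 11001011 → 2-byte char #6 = CB 9A.
Offset 16: leading byte 0xF0 = 11110000 → 4-byte char #7 = F0 9D 95 9B.
Offset 20: leading byte 0xE3 = 11100011 → 3-byte char #8 = E3 81 A6.
Leading byte 0xE3 = 11100011 matches 1110xxxx → 3-byte sequence.
Byte 1: 0xE3 = 11100011, payload 0011 (4 bits).
Byte 2: 0x81 = 10000001 (10xxxxxx ✓), payload 000001.
Byte 3: 0xA6 = 10100110 (10xxxxxx ✓), payload 100110.
Concatenate: 0011000001100110 = 0x3066 (16 bits → U+3066).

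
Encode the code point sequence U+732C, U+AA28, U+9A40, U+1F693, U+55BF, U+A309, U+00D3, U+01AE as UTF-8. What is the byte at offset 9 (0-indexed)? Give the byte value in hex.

0xF0

U+732C → 3-byte form E7 8C AC at offsets 0–2.
U+AA28 → 3-byte form EA A8 A8 at offsets 3–5.
U+9A40 → 3-byte form E9 A9 80 at offsets 6–8.
U+1F693 → 4-byte form F0 9F 9A 93 at offsets 9–12.
Offset 9 falls in char 4's range; it's byte 1 of F0 9F 9A 93 = 0xF0.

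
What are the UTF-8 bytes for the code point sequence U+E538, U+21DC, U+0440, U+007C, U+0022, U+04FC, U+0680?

U+E538: 3-byte form → EE 94 B8.
U+21DC: 3-byte form → E2 87 9C.
U+0440: 2-byte form → D1 80.
U+007C: 1-byte form → 7C.
U+0022: 1-byte form → 22.
U+04FC: 2-byte form → D3 BC.
U+0680: 2-byte form → DA 80.
Concatenated (14 bytes): EE 94 B8 E2 87 9C D1 80 7C 22 D3 BC DA 80.

EE 94 B8 E2 87 9C D1 80 7C 22 D3 BC DA 80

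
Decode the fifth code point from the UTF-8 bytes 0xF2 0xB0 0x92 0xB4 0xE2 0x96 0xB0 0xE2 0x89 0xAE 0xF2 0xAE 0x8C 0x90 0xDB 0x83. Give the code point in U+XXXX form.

U+06C3

Offset 0: leading byte 0xF2 = 11110010 → 4-byte char #1 = F2 B0 92 B4.
Offset 4: leading byte 0xE2 = 11100010 → 3-byte char #2 = E2 96 B0.
Offset 7: leading byte 0xE2 = 11100010 → 3-byte char #3 = E2 89 AE.
Offset 10: leading byte 0xF2 = 11110010 → 4-byte char #4 = F2 AE 8C 90.
Offset 14: leading byte 0xDB = 11011011 → 2-byte char #5 = DB 83.
Leading byte 0xDB = 11011011 matches 110xxxxx → 2-byte sequence.
Byte 1: 0xDB = 11011011, payload 11011 (5 bits).
Byte 2: 0x83 = 10000011 (10xxxxxx ✓), payload 000011.
Concatenate: 11011000011 = 0x6C3 (11 bits → U+06C3).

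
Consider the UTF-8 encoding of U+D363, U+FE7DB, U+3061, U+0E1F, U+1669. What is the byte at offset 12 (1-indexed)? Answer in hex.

1-indexed offset 12 is 0-indexed offset 11.
U+D363 → 3-byte form ED 8D A3 at offsets 0–2.
U+FE7DB → 4-byte form F3 BE 9F 9B at offsets 3–6.
U+3061 → 3-byte form E3 81 A1 at offsets 7–9.
U+0E1F → 3-byte form E0 B8 9F at offsets 10–12.
Offset 11 falls in char 4's range; it's byte 2 of E0 B8 9F = 0xB8.

0xB8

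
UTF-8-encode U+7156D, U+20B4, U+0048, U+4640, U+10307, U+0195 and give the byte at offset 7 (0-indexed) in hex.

U+7156D → 4-byte form F1 B1 95 AD at offsets 0–3.
U+20B4 → 3-byte form E2 82 B4 at offsets 4–6.
U+0048 → 1-byte form 48 at offsets 7–7.
Offset 7 falls in char 3's range; it's byte 1 of 48 = 0x48.

0x48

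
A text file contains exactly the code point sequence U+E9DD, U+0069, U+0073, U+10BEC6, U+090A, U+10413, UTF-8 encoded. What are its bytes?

EE A7 9D 69 73 F4 8B BB 86 E0 A4 8A F0 90 90 93

U+E9DD: 3-byte form → EE A7 9D.
U+0069: 1-byte form → 69.
U+0073: 1-byte form → 73.
U+10BEC6: 4-byte form → F4 8B BB 86.
U+090A: 3-byte form → E0 A4 8A.
U+10413: 4-byte form → F0 90 90 93.
Concatenated (16 bytes): EE A7 9D 69 73 F4 8B BB 86 E0 A4 8A F0 90 90 93.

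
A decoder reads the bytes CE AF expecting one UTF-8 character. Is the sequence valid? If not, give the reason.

Leading byte 0xCE = 11001110 → 2-byte form.
Continuation bytes 0xAF=10101111 all match 10xxxxxx.
Decoded value 0x3AF is ≥ 0x80 (shortest form) and not a surrogate.

valid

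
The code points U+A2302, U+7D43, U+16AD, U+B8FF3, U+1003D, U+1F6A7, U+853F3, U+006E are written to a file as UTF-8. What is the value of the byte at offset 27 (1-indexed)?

1-indexed offset 27 is 0-indexed offset 26.
U+A2302 → 4-byte form F2 A2 8C 82 at offsets 0–3.
U+7D43 → 3-byte form E7 B5 83 at offsets 4–6.
U+16AD → 3-byte form E1 9A AD at offsets 7–9.
U+B8FF3 → 4-byte form F2 B8 BF B3 at offsets 10–13.
U+1003D → 4-byte form F0 90 80 BD at offsets 14–17.
U+1F6A7 → 4-byte form F0 9F 9A A7 at offsets 18–21.
U+853F3 → 4-byte form F2 85 8F B3 at offsets 22–25.
U+006E → 1-byte form 6E at offsets 26–26.
Offset 26 falls in char 8's range; it's byte 1 of 6E = 0x6E.

0x6E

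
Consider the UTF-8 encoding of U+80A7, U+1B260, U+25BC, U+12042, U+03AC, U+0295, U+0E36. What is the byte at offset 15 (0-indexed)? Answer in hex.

0xAC

U+80A7 → 3-byte form E8 82 A7 at offsets 0–2.
U+1B260 → 4-byte form F0 9B 89 A0 at offsets 3–6.
U+25BC → 3-byte form E2 96 BC at offsets 7–9.
U+12042 → 4-byte form F0 92 81 82 at offsets 10–13.
U+03AC → 2-byte form CE AC at offsets 14–15.
Offset 15 falls in char 5's range; it's byte 2 of CE AC = 0xAC.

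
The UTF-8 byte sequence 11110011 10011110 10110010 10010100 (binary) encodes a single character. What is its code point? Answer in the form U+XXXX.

Leading byte 0xF3 = 11110011 matches 11110xxx → 4-byte sequence.
Byte 1: 0xF3 = 11110011, payload 011 (3 bits).
Byte 2: 0x9E = 10011110 (10xxxxxx ✓), payload 011110.
Byte 3: 0xB2 = 10110010 (10xxxxxx ✓), payload 110010.
Byte 4: 0x94 = 10010100 (10xxxxxx ✓), payload 010100.
Concatenate: 011011110110010010100 = 0xDEC94 (21 bits → U+DEC94).

U+DEC94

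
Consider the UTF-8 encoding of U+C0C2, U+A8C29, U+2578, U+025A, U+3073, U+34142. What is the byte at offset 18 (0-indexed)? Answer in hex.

U+C0C2 → 3-byte form EC 83 82 at offsets 0–2.
U+A8C29 → 4-byte form F2 A8 B0 A9 at offsets 3–6.
U+2578 → 3-byte form E2 95 B8 at offsets 7–9.
U+025A → 2-byte form C9 9A at offsets 10–11.
U+3073 → 3-byte form E3 81 B3 at offsets 12–14.
U+34142 → 4-byte form F0 B4 85 82 at offsets 15–18.
Offset 18 falls in char 6's range; it's byte 4 of F0 B4 85 82 = 0x82.

0x82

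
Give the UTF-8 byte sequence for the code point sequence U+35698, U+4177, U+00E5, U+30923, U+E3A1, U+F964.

U+35698: 4-byte form → F0 B5 9A 98.
U+4177: 3-byte form → E4 85 B7.
U+00E5: 2-byte form → C3 A5.
U+30923: 4-byte form → F0 B0 A4 A3.
U+E3A1: 3-byte form → EE 8E A1.
U+F964: 3-byte form → EF A5 A4.
Concatenated (19 bytes): F0 B5 9A 98 E4 85 B7 C3 A5 F0 B0 A4 A3 EE 8E A1 EF A5 A4.

F0 B5 9A 98 E4 85 B7 C3 A5 F0 B0 A4 A3 EE 8E A1 EF A5 A4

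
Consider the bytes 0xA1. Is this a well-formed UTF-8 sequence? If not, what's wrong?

Byte 0xA1 = 10100001 has the form 10xxxxxx — a continuation byte — but there is no preceding leading byte.

invalid (continuation byte with no leading byte)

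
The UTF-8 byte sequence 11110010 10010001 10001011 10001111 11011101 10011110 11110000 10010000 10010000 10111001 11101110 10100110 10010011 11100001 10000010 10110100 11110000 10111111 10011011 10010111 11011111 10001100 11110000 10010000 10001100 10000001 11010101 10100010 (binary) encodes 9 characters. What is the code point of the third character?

U+10439

Offset 0: leading byte 0xF2 = 11110010 → 4-byte char #1 = F2 91 8B 8F.
Offset 4: leading byte 0xDD = 11011101 → 2-byte char #2 = DD 9E.
Offset 6: leading byte 0xF0 = 11110000 → 4-byte char #3 = F0 90 90 B9.
Leading byte 0xF0 = 11110000 matches 11110xxx → 4-byte sequence.
Byte 1: 0xF0 = 11110000, payload 000 (3 bits).
Byte 2: 0x90 = 10010000 (10xxxxxx ✓), payload 010000.
Byte 3: 0x90 = 10010000 (10xxxxxx ✓), payload 010000.
Byte 4: 0xB9 = 10111001 (10xxxxxx ✓), payload 111001.
Concatenate: 000010000010000111001 = 0x10439 (21 bits → U+10439).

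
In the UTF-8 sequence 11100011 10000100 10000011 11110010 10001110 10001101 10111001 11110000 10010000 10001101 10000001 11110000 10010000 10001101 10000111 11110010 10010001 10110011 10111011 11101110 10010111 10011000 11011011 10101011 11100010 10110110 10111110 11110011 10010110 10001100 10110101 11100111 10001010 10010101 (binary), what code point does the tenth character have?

Offset 0: leading byte 0xE3 = 11100011 → 3-byte char #1 = E3 84 83.
Offset 3: leading byte 0xF2 = 11110010 → 4-byte char #2 = F2 8E 8D B9.
Offset 7: leading byte 0xF0 = 11110000 → 4-byte char #3 = F0 90 8D 81.
Offset 11: leading byte 0xF0 = 11110000 → 4-byte char #4 = F0 90 8D 87.
Offset 15: leading byte 0xF2 = 11110010 → 4-byte char #5 = F2 91 B3 BB.
Offset 19: leading byte 0xEE = 11101110 → 3-byte char #6 = EE 97 98.
Offset 22: leading byte 0xDB = 11011011 → 2-byte char #7 = DB AB.
Offset 24: leading byte 0xE2 = 11100010 → 3-byte char #8 = E2 B6 BE.
Offset 27: leading byte 0xF3 = 11110011 → 4-byte char #9 = F3 96 8C B5.
Offset 31: leading byte 0xE7 = 11100111 → 3-byte char #10 = E7 8A 95.
Leading byte 0xE7 = 11100111 matches 1110xxxx → 3-byte sequence.
Byte 1: 0xE7 = 11100111, payload 0111 (4 bits).
Byte 2: 0x8A = 10001010 (10xxxxxx ✓), payload 001010.
Byte 3: 0x95 = 10010101 (10xxxxxx ✓), payload 010101.
Concatenate: 0111001010010101 = 0x7295 (16 bits → U+7295).

U+7295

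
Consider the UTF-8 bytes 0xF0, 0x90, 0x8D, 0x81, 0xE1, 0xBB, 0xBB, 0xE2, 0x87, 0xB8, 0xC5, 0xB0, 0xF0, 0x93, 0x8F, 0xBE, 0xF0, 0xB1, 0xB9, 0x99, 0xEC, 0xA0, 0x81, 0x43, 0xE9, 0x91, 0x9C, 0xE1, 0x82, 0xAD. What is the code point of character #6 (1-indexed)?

Offset 0: leading byte 0xF0 = 11110000 → 4-byte char #1 = F0 90 8D 81.
Offset 4: leading byte 0xE1 = 11100001 → 3-byte char #2 = E1 BB BB.
Offset 7: leading byte 0xE2 = 11100010 → 3-byte char #3 = E2 87 B8.
Offset 10: leading byte 0xC5 = 11000101 → 2-byte char #4 = C5 B0.
Offset 12: leading byte 0xF0 = 11110000 → 4-byte char #5 = F0 93 8F BE.
Offset 16: leading byte 0xF0 = 11110000 → 4-byte char #6 = F0 B1 B9 99.
Leading byte 0xF0 = 11110000 matches 11110xxx → 4-byte sequence.
Byte 1: 0xF0 = 11110000, payload 000 (3 bits).
Byte 2: 0xB1 = 10110001 (10xxxxxx ✓), payload 110001.
Byte 3: 0xB9 = 10111001 (10xxxxxx ✓), payload 111001.
Byte 4: 0x99 = 10011001 (10xxxxxx ✓), payload 011001.
Concatenate: 000110001111001011001 = 0x31E59 (21 bits → U+31E59).

U+31E59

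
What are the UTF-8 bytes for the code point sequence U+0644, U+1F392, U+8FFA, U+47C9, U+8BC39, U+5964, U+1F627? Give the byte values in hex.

U+0644: 2-byte form → D9 84.
U+1F392: 4-byte form → F0 9F 8E 92.
U+8FFA: 3-byte form → E8 BF BA.
U+47C9: 3-byte form → E4 9F 89.
U+8BC39: 4-byte form → F2 8B B0 B9.
U+5964: 3-byte form → E5 A5 A4.
U+1F627: 4-byte form → F0 9F 98 A7.
Concatenated (23 bytes): D9 84 F0 9F 8E 92 E8 BF BA E4 9F 89 F2 8B B0 B9 E5 A5 A4 F0 9F 98 A7.

D9 84 F0 9F 8E 92 E8 BF BA E4 9F 89 F2 8B B0 B9 E5 A5 A4 F0 9F 98 A7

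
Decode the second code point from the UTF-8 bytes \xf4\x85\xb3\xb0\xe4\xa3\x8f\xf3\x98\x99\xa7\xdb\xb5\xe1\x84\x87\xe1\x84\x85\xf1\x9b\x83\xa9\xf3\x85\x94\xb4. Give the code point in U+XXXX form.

U+48CF

Offset 0: leading byte 0xF4 = 11110100 → 4-byte char #1 = F4 85 B3 B0.
Offset 4: leading byte 0xE4 = 11100100 → 3-byte char #2 = E4 A3 8F.
Leading byte 0xE4 = 11100100 matches 1110xxxx → 3-byte sequence.
Byte 1: 0xE4 = 11100100, payload 0100 (4 bits).
Byte 2: 0xA3 = 10100011 (10xxxxxx ✓), payload 100011.
Byte 3: 0x8F = 10001111 (10xxxxxx ✓), payload 001111.
Concatenate: 0100100011001111 = 0x48CF (16 bits → U+48CF).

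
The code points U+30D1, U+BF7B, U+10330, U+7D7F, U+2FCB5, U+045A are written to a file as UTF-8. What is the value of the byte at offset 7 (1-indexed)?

1-indexed offset 7 is 0-indexed offset 6.
U+30D1 → 3-byte form E3 83 91 at offsets 0–2.
U+BF7B → 3-byte form EB BD BB at offsets 3–5.
U+10330 → 4-byte form F0 90 8C B0 at offsets 6–9.
Offset 6 falls in char 3's range; it's byte 1 of F0 90 8C B0 = 0xF0.

0xF0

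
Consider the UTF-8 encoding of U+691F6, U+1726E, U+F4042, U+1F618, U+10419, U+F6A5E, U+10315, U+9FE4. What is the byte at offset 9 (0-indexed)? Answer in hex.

U+691F6 → 4-byte form F1 A9 87 B6 at offsets 0–3.
U+1726E → 4-byte form F0 97 89 AE at offsets 4–7.
U+F4042 → 4-byte form F3 B4 81 82 at offsets 8–11.
Offset 9 falls in char 3's range; it's byte 2 of F3 B4 81 82 = 0xB4.

0xB4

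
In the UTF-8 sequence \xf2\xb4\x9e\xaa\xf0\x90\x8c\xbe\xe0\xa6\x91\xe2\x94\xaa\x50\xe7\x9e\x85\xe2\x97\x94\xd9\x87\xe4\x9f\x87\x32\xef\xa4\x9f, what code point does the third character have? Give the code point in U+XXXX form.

U+0991

Offset 0: leading byte 0xF2 = 11110010 → 4-byte char #1 = F2 B4 9E AA.
Offset 4: leading byte 0xF0 = 11110000 → 4-byte char #2 = F0 90 8C BE.
Offset 8: leading byte 0xE0 = 11100000 → 3-byte char #3 = E0 A6 91.
Leading byte 0xE0 = 11100000 matches 1110xxxx → 3-byte sequence.
Byte 1: 0xE0 = 11100000, payload 0000 (4 bits).
Byte 2: 0xA6 = 10100110 (10xxxxxx ✓), payload 100110.
Byte 3: 0x91 = 10010001 (10xxxxxx ✓), payload 010001.
Concatenate: 0000100110010001 = 0x991 (16 bits → U+0991).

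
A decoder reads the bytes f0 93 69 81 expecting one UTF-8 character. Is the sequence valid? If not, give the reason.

invalid (non-continuation byte where continuation expected)

Leading byte 0xF0 = 11110000 → 4-byte form.
Byte 3 is 0x69 = 01101001, which is not 10xxxxxx — expected a continuation byte.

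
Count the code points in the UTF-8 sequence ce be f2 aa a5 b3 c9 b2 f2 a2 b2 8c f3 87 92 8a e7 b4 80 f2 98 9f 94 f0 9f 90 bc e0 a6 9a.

Byte at offset 0: 0xCE = 11001110 → 2-byte char (#1). Advance 2.
Byte at offset 2: 0xF2 = 11110010 → 4-byte char (#2). Advance 4.
Byte at offset 6: 0xC9 = 11001001 → 2-byte char (#3). Advance 2.
Byte at offset 8: 0xF2 = 11110010 → 4-byte char (#4). Advance 4.
Byte at offset 12: 0xF3 = 11110011 → 4-byte char (#5). Advance 4.
Byte at offset 16: 0xE7 = 11100111 → 3-byte char (#6). Advance 3.
Byte at offset 19: 0xF2 = 11110010 → 4-byte char (#7). Advance 4.
Byte at offset 23: 0xF0 = 11110000 → 4-byte char (#8). Advance 4.
Byte at offset 27: 0xE0 = 11100000 → 3-byte char (#9). Advance 3.
Reached end at offset 30 after 9 code points.

9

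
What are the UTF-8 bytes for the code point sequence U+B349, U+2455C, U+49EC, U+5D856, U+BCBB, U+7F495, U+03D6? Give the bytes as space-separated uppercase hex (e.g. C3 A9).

U+B349: 3-byte form → EB 8D 89.
U+2455C: 4-byte form → F0 A4 95 9C.
U+49EC: 3-byte form → E4 A7 AC.
U+5D856: 4-byte form → F1 9D A1 96.
U+BCBB: 3-byte form → EB B2 BB.
U+7F495: 4-byte form → F1 BF 92 95.
U+03D6: 2-byte form → CF 96.
Concatenated (23 bytes): EB 8D 89 F0 A4 95 9C E4 A7 AC F1 9D A1 96 EB B2 BB F1 BF 92 95 CF 96.

EB 8D 89 F0 A4 95 9C E4 A7 AC F1 9D A1 96 EB B2 BB F1 BF 92 95 CF 96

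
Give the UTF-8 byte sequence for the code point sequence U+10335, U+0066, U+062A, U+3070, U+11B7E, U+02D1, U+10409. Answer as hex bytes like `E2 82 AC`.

F0 90 8C B5 66 D8 AA E3 81 B0 F0 91 AD BE CB 91 F0 90 90 89

U+10335: 4-byte form → F0 90 8C B5.
U+0066: 1-byte form → 66.
U+062A: 2-byte form → D8 AA.
U+3070: 3-byte form → E3 81 B0.
U+11B7E: 4-byte form → F0 91 AD BE.
U+02D1: 2-byte form → CB 91.
U+10409: 4-byte form → F0 90 90 89.
Concatenated (20 bytes): F0 90 8C B5 66 D8 AA E3 81 B0 F0 91 AD BE CB 91 F0 90 90 89.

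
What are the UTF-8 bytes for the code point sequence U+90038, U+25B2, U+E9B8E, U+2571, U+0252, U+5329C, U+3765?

U+90038: 4-byte form → F2 90 80 B8.
U+25B2: 3-byte form → E2 96 B2.
U+E9B8E: 4-byte form → F3 A9 AE 8E.
U+2571: 3-byte form → E2 95 B1.
U+0252: 2-byte form → C9 92.
U+5329C: 4-byte form → F1 93 8A 9C.
U+3765: 3-byte form → E3 9D A5.
Concatenated (23 bytes): F2 90 80 B8 E2 96 B2 F3 A9 AE 8E E2 95 B1 C9 92 F1 93 8A 9C E3 9D A5.

F2 90 80 B8 E2 96 B2 F3 A9 AE 8E E2 95 B1 C9 92 F1 93 8A 9C E3 9D A5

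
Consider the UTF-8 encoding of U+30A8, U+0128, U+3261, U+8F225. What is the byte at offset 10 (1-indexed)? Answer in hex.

1-indexed offset 10 is 0-indexed offset 9.
U+30A8 → 3-byte form E3 82 A8 at offsets 0–2.
U+0128 → 2-byte form C4 A8 at offsets 3–4.
U+3261 → 3-byte form E3 89 A1 at offsets 5–7.
U+8F225 → 4-byte form F2 8F 88 A5 at offsets 8–11.
Offset 9 falls in char 4's range; it's byte 2 of F2 8F 88 A5 = 0x8F.

0x8F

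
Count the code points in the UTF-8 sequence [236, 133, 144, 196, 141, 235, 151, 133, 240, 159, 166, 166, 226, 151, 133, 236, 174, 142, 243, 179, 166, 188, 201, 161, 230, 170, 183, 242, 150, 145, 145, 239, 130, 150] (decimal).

11

Byte at offset 0: 0xEC = 11101100 → 3-byte char (#1). Advance 3.
Byte at offset 3: 0xC4 = 11000100 → 2-byte char (#2). Advance 2.
Byte at offset 5: 0xEB = 11101011 → 3-byte char (#3). Advance 3.
Byte at offset 8: 0xF0 = 11110000 → 4-byte char (#4). Advance 4.
Byte at offset 12: 0xE2 = 11100010 → 3-byte char (#5). Advance 3.
Byte at offset 15: 0xEC = 11101100 → 3-byte char (#6). Advance 3.
Byte at offset 18: 0xF3 = 11110011 → 4-byte char (#7). Advance 4.
Byte at offset 22: 0xC9 = 11001001 → 2-byte char (#8). Advance 2.
Byte at offset 24: 0xE6 = 11100110 → 3-byte char (#9). Advance 3.
Byte at offset 27: 0xF2 = 11110010 → 4-byte char (#10). Advance 4.
Byte at offset 31: 0xEF = 11101111 → 3-byte char (#11). Advance 3.
Reached end at offset 34 after 11 code points.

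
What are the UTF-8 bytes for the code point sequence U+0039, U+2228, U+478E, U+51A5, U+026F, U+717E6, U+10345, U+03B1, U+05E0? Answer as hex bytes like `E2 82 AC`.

U+0039: 1-byte form → 39.
U+2228: 3-byte form → E2 88 A8.
U+478E: 3-byte form → E4 9E 8E.
U+51A5: 3-byte form → E5 86 A5.
U+026F: 2-byte form → C9 AF.
U+717E6: 4-byte form → F1 B1 9F A6.
U+10345: 4-byte form → F0 90 8D 85.
U+03B1: 2-byte form → CE B1.
U+05E0: 2-byte form → D7 A0.
Concatenated (24 bytes): 39 E2 88 A8 E4 9E 8E E5 86 A5 C9 AF F1 B1 9F A6 F0 90 8D 85 CE B1 D7 A0.

39 E2 88 A8 E4 9E 8E E5 86 A5 C9 AF F1 B1 9F A6 F0 90 8D 85 CE B1 D7 A0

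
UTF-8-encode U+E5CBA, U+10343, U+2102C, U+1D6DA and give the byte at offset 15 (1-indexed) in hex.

1-indexed offset 15 is 0-indexed offset 14.
U+E5CBA → 4-byte form F3 A5 B2 BA at offsets 0–3.
U+10343 → 4-byte form F0 90 8D 83 at offsets 4–7.
U+2102C → 4-byte form F0 A1 80 AC at offsets 8–11.
U+1D6DA → 4-byte form F0 9D 9B 9A at offsets 12–15.
Offset 14 falls in char 4's range; it's byte 3 of F0 9D 9B 9A = 0x9B.

0x9B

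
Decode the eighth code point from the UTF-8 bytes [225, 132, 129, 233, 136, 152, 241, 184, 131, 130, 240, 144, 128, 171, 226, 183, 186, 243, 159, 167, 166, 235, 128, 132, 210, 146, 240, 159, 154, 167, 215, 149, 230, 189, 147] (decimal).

Offset 0: leading byte 0xE1 = 11100001 → 3-byte char #1 = E1 84 81.
Offset 3: leading byte 0xE9 = 11101001 → 3-byte char #2 = E9 88 98.
Offset 6: leading byte 0xF1 = 11110001 → 4-byte char #3 = F1 B8 83 82.
Offset 10: leading byte 0xF0 = 11110000 → 4-byte char #4 = F0 90 80 AB.
Offset 14: leading byte 0xE2 = 11100010 → 3-byte char #5 = E2 B7 BA.
Offset 17: leading byte 0xF3 = 11110011 → 4-byte char #6 = F3 9F A7 A6.
Offset 21: leading byte 0xEB = 11101011 → 3-byte char #7 = EB 80 84.
Offset 24: leading byte 0xD2 = 11010010 → 2-byte char #8 = D2 92.
Leading byte 0xD2 = 11010010 matches 110xxxxx → 2-byte sequence.
Byte 1: 0xD2 = 11010010, payload 10010 (5 bits).
Byte 2: 0x92 = 10010010 (10xxxxxx ✓), payload 010010.
Concatenate: 10010010010 = 0x492 (11 bits → U+0492).

U+0492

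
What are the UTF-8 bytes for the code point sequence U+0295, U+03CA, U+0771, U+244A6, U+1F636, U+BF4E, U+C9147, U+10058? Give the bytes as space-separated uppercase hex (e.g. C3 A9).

U+0295: 2-byte form → CA 95.
U+03CA: 2-byte form → CF 8A.
U+0771: 2-byte form → DD B1.
U+244A6: 4-byte form → F0 A4 92 A6.
U+1F636: 4-byte form → F0 9F 98 B6.
U+BF4E: 3-byte form → EB BD 8E.
U+C9147: 4-byte form → F3 89 85 87.
U+10058: 4-byte form → F0 90 81 98.
Concatenated (25 bytes): CA 95 CF 8A DD B1 F0 A4 92 A6 F0 9F 98 B6 EB BD 8E F3 89 85 87 F0 90 81 98.

CA 95 CF 8A DD B1 F0 A4 92 A6 F0 9F 98 B6 EB BD 8E F3 89 85 87 F0 90 81 98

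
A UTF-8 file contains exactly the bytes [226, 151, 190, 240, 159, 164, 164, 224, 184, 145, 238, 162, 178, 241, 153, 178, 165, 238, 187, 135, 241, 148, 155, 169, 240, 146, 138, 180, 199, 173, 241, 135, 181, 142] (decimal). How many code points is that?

10

Byte at offset 0: 0xE2 = 11100010 → 3-byte char (#1). Advance 3.
Byte at offset 3: 0xF0 = 11110000 → 4-byte char (#2). Advance 4.
Byte at offset 7: 0xE0 = 11100000 → 3-byte char (#3). Advance 3.
Byte at offset 10: 0xEE = 11101110 → 3-byte char (#4). Advance 3.
Byte at offset 13: 0xF1 = 11110001 → 4-byte char (#5). Advance 4.
Byte at offset 17: 0xEE = 11101110 → 3-byte char (#6). Advance 3.
Byte at offset 20: 0xF1 = 11110001 → 4-byte char (#7). Advance 4.
Byte at offset 24: 0xF0 = 11110000 → 4-byte char (#8). Advance 4.
Byte at offset 28: 0xC7 = 11000111 → 2-byte char (#9). Advance 2.
Byte at offset 30: 0xF1 = 11110001 → 4-byte char (#10). Advance 4.
Reached end at offset 34 after 10 code points.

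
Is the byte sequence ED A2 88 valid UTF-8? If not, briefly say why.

invalid (encodes a surrogate (U+D800–U+DFFF))

Structurally a 3-byte sequence; payload = 0xD888.
But 0xD888 is in U+D800–U+DFFF, the surrogate range. Surrogates are not Unicode scalar values and are forbidden in UTF-8.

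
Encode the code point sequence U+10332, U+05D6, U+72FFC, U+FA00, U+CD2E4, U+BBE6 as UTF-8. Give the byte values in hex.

F0 90 8C B2 D7 96 F1 B2 BF BC EF A8 80 F3 8D 8B A4 EB AF A6

U+10332: 4-byte form → F0 90 8C B2.
U+05D6: 2-byte form → D7 96.
U+72FFC: 4-byte form → F1 B2 BF BC.
U+FA00: 3-byte form → EF A8 80.
U+CD2E4: 4-byte form → F3 8D 8B A4.
U+BBE6: 3-byte form → EB AF A6.
Concatenated (20 bytes): F0 90 8C B2 D7 96 F1 B2 BF BC EF A8 80 F3 8D 8B A4 EB AF A6.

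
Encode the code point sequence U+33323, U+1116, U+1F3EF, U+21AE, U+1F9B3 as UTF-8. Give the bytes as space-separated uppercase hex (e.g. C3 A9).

F0 B3 8C A3 E1 84 96 F0 9F 8F AF E2 86 AE F0 9F A6 B3

U+33323: 4-byte form → F0 B3 8C A3.
U+1116: 3-byte form → E1 84 96.
U+1F3EF: 4-byte form → F0 9F 8F AF.
U+21AE: 3-byte form → E2 86 AE.
U+1F9B3: 4-byte form → F0 9F A6 B3.
Concatenated (18 bytes): F0 B3 8C A3 E1 84 96 F0 9F 8F AF E2 86 AE F0 9F A6 B3.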